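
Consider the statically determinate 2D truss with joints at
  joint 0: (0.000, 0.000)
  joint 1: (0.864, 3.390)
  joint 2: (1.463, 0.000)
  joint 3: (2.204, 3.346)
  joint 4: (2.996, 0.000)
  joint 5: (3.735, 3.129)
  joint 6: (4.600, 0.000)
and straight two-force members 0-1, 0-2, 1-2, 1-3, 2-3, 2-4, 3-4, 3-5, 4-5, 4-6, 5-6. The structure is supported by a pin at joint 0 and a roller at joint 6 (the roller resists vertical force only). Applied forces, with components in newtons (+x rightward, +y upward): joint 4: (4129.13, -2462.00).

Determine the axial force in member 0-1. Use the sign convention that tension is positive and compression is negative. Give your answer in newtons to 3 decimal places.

-885.933

N=7 nodes, M=11 members, R=3 reactions → 2N=14, M+R=14
member 0 (0-1): L=3.4984, (cx,cy)=(0.2470,0.9690)
member 1 (0-2): L=1.4630, (cx,cy)=(1.0000,0.0000)
member 2 (1-2): L=3.4425, (cx,cy)=(0.1740,-0.9847)
member 3 (1-3): L=1.3407, (cx,cy)=(0.9995,-0.0328)
member 4 (2-3): L=3.4271, (cx,cy)=(0.2162,0.9763)
member 5 (2-4): L=1.5330, (cx,cy)=(1.0000,0.0000)
member 6 (3-4): L=3.4385, (cx,cy)=(0.2303,-0.9731)
member 7 (3-5): L=1.5463, (cx,cy)=(0.9901,-0.1403)
member 8 (4-5): L=3.2151, (cx,cy)=(0.2299,0.9732)
member 9 (4-6): L=1.6040, (cx,cy)=(1.0000,0.0000)
member 10 (5-6): L=3.2464, (cx,cy)=(0.2665,-0.9638)
solve A·x = −loads:
  F[0-1] = -885.9326 N (compression)
  F[0-2] = +4347.9307 N (tension)
  F[1-2] = +884.2133 N (tension)
  F[1-3] = -372.8553 N (compression)
  F[2-3] = -891.8214 N (compression)
  F[2-4] = +4694.6139 N (tension)
  F[3-4] = +998.0594 N (tension)
  F[3-5] = -803.3224 N (compression)
  F[4-5] = +1531.7907 N (tension)
  F[4-6] = +443.2845 N (tension)
  F[5-6] = -1663.6555 N (compression)
  Rx@0 = -4129.1300 N
  Ry@0 = +858.4887 N
  Ry@6 = +1603.5113 N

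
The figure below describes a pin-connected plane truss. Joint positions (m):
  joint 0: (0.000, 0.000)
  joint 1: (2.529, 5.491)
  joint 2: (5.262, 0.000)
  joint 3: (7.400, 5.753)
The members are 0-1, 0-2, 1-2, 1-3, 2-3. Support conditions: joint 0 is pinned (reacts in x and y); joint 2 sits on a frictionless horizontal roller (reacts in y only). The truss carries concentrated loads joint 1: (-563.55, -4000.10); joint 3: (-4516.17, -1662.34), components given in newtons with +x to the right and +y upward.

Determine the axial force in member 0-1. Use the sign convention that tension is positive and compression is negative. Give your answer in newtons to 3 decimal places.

N=4 nodes, M=5 members, R=3 reactions → 2N=8, M+R=8
member 0 (0-1): L=6.0454, (cx,cy)=(0.4183,0.9083)
member 1 (0-2): L=5.2620, (cx,cy)=(1.0000,0.0000)
member 2 (1-2): L=6.1335, (cx,cy)=(0.4456,-0.8952)
member 3 (1-3): L=4.8780, (cx,cy)=(0.9986,0.0537)
member 4 (2-3): L=6.1374, (cx,cy)=(0.3484,0.9374)
solve A·x = −loads:
  F[0-1] = -7627.2911 N (compression)
  F[0-2] = -1888.9629 N (compression)
  F[1-2] = +3031.3112 N (tension)
  F[1-3] = -3983.6564 N (compression)
  F[2-3] = -1545.1618 N (compression)
  Rx@0 = +5079.7200 N
  Ry@0 = +6927.8163 N
  Ry@2 = -1265.3763 N

-7627.291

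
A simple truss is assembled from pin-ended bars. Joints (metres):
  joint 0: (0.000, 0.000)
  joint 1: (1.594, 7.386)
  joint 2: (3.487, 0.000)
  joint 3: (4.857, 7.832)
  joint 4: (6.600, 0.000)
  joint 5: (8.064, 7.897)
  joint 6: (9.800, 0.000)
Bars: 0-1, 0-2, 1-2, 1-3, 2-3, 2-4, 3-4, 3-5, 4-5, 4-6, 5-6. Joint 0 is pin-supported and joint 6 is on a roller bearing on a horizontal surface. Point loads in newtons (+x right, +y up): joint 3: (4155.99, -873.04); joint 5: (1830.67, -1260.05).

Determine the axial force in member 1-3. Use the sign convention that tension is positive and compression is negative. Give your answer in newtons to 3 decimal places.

N=7 nodes, M=11 members, R=3 reactions → 2N=14, M+R=14
member 0 (0-1): L=7.5560, (cx,cy)=(0.2110,0.9775)
member 1 (0-2): L=3.4870, (cx,cy)=(1.0000,0.0000)
member 2 (1-2): L=7.6247, (cx,cy)=(0.2483,-0.9687)
member 3 (1-3): L=3.2933, (cx,cy)=(0.9908,0.1354)
member 4 (2-3): L=7.9509, (cx,cy)=(0.1723,0.9850)
member 5 (2-4): L=3.1130, (cx,cy)=(1.0000,0.0000)
member 6 (3-4): L=8.0236, (cx,cy)=(0.2172,-0.9761)
member 7 (3-5): L=3.2077, (cx,cy)=(0.9998,0.0203)
member 8 (4-5): L=8.0316, (cx,cy)=(0.1823,0.9832)
member 9 (4-6): L=3.2000, (cx,cy)=(1.0000,0.0000)
member 10 (5-6): L=8.0856, (cx,cy)=(0.2147,-0.9767)
solve A·x = −loads:
  F[0-1] = +4228.1772 N (tension)
  F[0-2] = +5094.6969 N (tension)
  F[1-2] = -4000.6038 N (compression)
  F[1-3] = +1902.7265 N (tension)
  F[2-3] = +3934.1897 N (tension)
  F[2-4] = +3423.5732 N (tension)
  F[3-4] = -5138.4326 N (compression)
  F[3-5] = -476.7590 N (compression)
  F[4-5] = +5101.1875 N (tension)
  F[4-6] = +1377.4817 N (tension)
  F[5-6] = -6415.7334 N (compression)
  Rx@0 = -5986.6600 N
  Ry@0 = -4133.0236 N
  Ry@6 = +6266.1136 N

1902.727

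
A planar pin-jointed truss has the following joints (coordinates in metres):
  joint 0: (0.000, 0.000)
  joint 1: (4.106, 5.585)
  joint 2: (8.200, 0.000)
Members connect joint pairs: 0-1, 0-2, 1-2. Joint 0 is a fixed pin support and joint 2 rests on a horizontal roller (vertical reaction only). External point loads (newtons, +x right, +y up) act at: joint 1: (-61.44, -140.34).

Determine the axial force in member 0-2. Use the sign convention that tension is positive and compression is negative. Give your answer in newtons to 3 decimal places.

20.837

N=3 nodes, M=3 members, R=3 reactions → 2N=6, M+R=6
member 0 (0-1): L=6.9319, (cx,cy)=(0.5923,0.8057)
member 1 (0-2): L=8.2000, (cx,cy)=(1.0000,0.0000)
member 2 (1-2): L=6.9248, (cx,cy)=(0.5912,-0.8065)
solve A·x = −loads:
  F[0-1] = -138.9039 N (compression)
  F[0-2] = +20.8373 N (tension)
  F[1-2] = -35.2453 N (compression)
  Rx@0 = +61.4400 N
  Ry@0 = +111.9139 N
  Ry@2 = +28.4261 N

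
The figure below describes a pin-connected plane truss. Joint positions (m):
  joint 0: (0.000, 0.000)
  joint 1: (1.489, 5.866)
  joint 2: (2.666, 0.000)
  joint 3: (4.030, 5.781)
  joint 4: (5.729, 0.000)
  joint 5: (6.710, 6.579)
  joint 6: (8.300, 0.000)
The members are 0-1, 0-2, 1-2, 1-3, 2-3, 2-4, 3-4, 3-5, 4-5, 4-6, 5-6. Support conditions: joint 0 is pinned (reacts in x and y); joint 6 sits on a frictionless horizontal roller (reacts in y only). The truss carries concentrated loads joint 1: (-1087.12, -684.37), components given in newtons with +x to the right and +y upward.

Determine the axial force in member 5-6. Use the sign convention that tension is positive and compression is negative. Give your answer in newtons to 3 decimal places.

664.130

N=7 nodes, M=11 members, R=3 reactions → 2N=14, M+R=14
member 0 (0-1): L=6.0520, (cx,cy)=(0.2460,0.9693)
member 1 (0-2): L=2.6660, (cx,cy)=(1.0000,0.0000)
member 2 (1-2): L=5.9829, (cx,cy)=(0.1967,-0.9805)
member 3 (1-3): L=2.5424, (cx,cy)=(0.9994,-0.0334)
member 4 (2-3): L=5.9397, (cx,cy)=(0.2296,0.9733)
member 5 (2-4): L=3.0630, (cx,cy)=(1.0000,0.0000)
member 6 (3-4): L=6.0255, (cx,cy)=(0.2820,-0.9594)
member 7 (3-5): L=2.7963, (cx,cy)=(0.9584,0.2854)
member 8 (4-5): L=6.6517, (cx,cy)=(0.1475,0.9891)
member 9 (4-6): L=2.5710, (cx,cy)=(1.0000,0.0000)
member 10 (5-6): L=6.7684, (cx,cy)=(0.2349,-0.9720)
solve A·x = −loads:
  F[0-1] = -1372.0906 N (compression)
  F[0-2] = -749.5403 N (compression)
  F[1-2] = +637.1143 N (tension)
  F[1-3] = +624.5520 N (tension)
  F[2-3] = -641.8161 N (compression)
  F[2-4] = -476.8163 N (compression)
  F[3-4] = +754.7774 N (tension)
  F[3-5] = +275.4472 N (tension)
  F[4-5] = -732.1574 N (compression)
  F[4-6] = -156.0139 N (compression)
  F[5-6] = +664.1295 N (tension)
  Rx@0 = +1087.1200 N
  Ry@0 = +1329.9145 N
  Ry@6 = -645.5445 N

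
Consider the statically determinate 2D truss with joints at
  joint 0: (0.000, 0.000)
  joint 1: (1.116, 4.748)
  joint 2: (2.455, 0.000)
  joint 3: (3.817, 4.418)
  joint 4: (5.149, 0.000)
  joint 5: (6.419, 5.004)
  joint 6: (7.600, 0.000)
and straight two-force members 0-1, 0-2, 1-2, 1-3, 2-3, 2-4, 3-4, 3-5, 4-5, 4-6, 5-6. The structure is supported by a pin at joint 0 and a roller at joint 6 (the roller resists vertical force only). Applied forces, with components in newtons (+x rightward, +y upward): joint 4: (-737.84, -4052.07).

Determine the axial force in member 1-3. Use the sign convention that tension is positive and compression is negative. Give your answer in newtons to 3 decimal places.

N=7 nodes, M=11 members, R=3 reactions → 2N=14, M+R=14
member 0 (0-1): L=4.8774, (cx,cy)=(0.2288,0.9735)
member 1 (0-2): L=2.4550, (cx,cy)=(1.0000,0.0000)
member 2 (1-2): L=4.9332, (cx,cy)=(0.2714,-0.9625)
member 3 (1-3): L=2.7211, (cx,cy)=(0.9926,-0.1213)
member 4 (2-3): L=4.6232, (cx,cy)=(0.2946,0.9556)
member 5 (2-4): L=2.6940, (cx,cy)=(1.0000,0.0000)
member 6 (3-4): L=4.6144, (cx,cy)=(0.2887,-0.9574)
member 7 (3-5): L=2.6672, (cx,cy)=(0.9756,0.2197)
member 8 (4-5): L=5.1626, (cx,cy)=(0.2460,0.9693)
member 9 (4-6): L=2.4510, (cx,cy)=(1.0000,0.0000)
member 10 (5-6): L=5.1415, (cx,cy)=(0.2297,-0.9733)
solve A·x = −loads:
  F[0-1] = -1342.4054 N (compression)
  F[0-2] = -430.6832 N (compression)
  F[1-2] = +1446.5988 N (tension)
  F[1-3] = -705.0057 N (compression)
  F[2-3] = -1456.9520 N (compression)
  F[2-4] = +391.1838 N (tension)
  F[3-4] = +1029.4221 N (tension)
  F[3-5] = -1461.8972 N (compression)
  F[4-5] = +3163.6876 N (tension)
  F[4-6] = +647.9162 N (tension)
  F[5-6] = -2820.6991 N (compression)
  Rx@0 = +737.8400 N
  Ry@0 = +1306.7926 N
  Ry@6 = +2745.2774 N

-705.006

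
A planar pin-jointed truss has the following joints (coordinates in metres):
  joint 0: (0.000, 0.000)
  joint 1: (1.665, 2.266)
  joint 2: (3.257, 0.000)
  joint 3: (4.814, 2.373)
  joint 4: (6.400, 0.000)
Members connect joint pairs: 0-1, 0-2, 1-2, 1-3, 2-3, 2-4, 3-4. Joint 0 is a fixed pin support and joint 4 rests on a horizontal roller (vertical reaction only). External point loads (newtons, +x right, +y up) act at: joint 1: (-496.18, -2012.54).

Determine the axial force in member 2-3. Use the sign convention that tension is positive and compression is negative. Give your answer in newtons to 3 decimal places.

N=5 nodes, M=7 members, R=3 reactions → 2N=10, M+R=10
member 0 (0-1): L=2.8119, (cx,cy)=(0.5921,0.8059)
member 1 (0-2): L=3.2570, (cx,cy)=(1.0000,0.0000)
member 2 (1-2): L=2.7693, (cx,cy)=(0.5749,-0.8182)
member 3 (1-3): L=3.1508, (cx,cy)=(0.9994,0.0340)
member 4 (2-3): L=2.8382, (cx,cy)=(0.5486,0.8361)
member 5 (2-4): L=3.1430, (cx,cy)=(1.0000,0.0000)
member 6 (3-4): L=2.8542, (cx,cy)=(0.5557,-0.8314)
solve A·x = −loads:
  F[0-1] = -2065.6978 N (compression)
  F[0-2] = +726.9586 N (tension)
  F[1-2] = -444.7437 N (compression)
  F[1-3] = -471.5620 N (compression)
  F[2-3] = +435.2506 N (tension)
  F[2-4] = +232.5172 N (tension)
  F[3-4] = -418.4447 N (compression)
  Rx@0 = +496.1800 N
  Ry@0 = +1664.6439 N
  Ry@4 = +347.8961 N

435.251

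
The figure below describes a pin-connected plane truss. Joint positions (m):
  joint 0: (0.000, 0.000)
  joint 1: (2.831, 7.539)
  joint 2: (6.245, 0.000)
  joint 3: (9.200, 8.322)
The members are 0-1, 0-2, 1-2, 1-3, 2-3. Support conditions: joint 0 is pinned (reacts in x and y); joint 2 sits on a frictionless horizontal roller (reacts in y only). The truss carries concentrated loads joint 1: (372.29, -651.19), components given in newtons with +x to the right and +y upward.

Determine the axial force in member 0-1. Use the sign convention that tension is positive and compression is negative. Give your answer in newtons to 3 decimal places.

N=4 nodes, M=5 members, R=3 reactions → 2N=8, M+R=8
member 0 (0-1): L=8.0530, (cx,cy)=(0.3515,0.9362)
member 1 (0-2): L=6.2450, (cx,cy)=(1.0000,0.0000)
member 2 (1-2): L=8.2760, (cx,cy)=(0.4125,-0.9109)
member 3 (1-3): L=6.4170, (cx,cy)=(0.9925,0.1220)
member 4 (2-3): L=8.8311, (cx,cy)=(0.3346,0.9424)
solve A·x = −loads:
  F[0-1] = +99.8106 N (tension)
  F[0-2] = +337.2020 N (tension)
  F[1-2] = -817.4220 N (compression)
  F[1-3] = +0.0000 N (tension)
  F[2-3] = -0.0000 N (compression)
  Rx@0 = -372.2900 N
  Ry@0 = -93.4398 N
  Ry@2 = +744.6298 N

99.811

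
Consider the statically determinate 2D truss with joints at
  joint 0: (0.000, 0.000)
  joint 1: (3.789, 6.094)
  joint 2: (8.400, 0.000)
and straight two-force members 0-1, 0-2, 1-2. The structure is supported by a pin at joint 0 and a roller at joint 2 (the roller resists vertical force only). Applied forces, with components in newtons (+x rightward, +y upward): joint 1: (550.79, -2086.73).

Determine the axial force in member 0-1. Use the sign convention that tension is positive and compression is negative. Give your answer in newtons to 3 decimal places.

-878.299

N=3 nodes, M=3 members, R=3 reactions → 2N=6, M+R=6
member 0 (0-1): L=7.1759, (cx,cy)=(0.5280,0.8492)
member 1 (0-2): L=8.4000, (cx,cy)=(1.0000,0.0000)
member 2 (1-2): L=7.6419, (cx,cy)=(0.6034,-0.7974)
solve A·x = −loads:
  F[0-1] = -878.2993 N (compression)
  F[0-2] = +1014.5481 N (tension)
  F[1-2] = -1681.4234 N (compression)
  Rx@0 = -550.7900 N
  Ry@0 = +745.8807 N
  Ry@2 = +1340.8493 N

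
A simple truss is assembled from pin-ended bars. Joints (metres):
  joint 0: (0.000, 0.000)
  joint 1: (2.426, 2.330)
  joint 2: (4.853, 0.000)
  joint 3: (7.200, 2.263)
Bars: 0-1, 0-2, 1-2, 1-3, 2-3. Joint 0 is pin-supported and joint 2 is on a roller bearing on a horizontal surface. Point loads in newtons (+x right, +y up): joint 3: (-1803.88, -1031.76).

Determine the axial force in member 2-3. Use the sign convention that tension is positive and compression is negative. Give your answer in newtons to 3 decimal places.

N=4 nodes, M=5 members, R=3 reactions → 2N=8, M+R=8
member 0 (0-1): L=3.3637, (cx,cy)=(0.7212,0.6927)
member 1 (0-2): L=4.8530, (cx,cy)=(1.0000,0.0000)
member 2 (1-2): L=3.3644, (cx,cy)=(0.7214,-0.6925)
member 3 (1-3): L=4.7745, (cx,cy)=(0.9999,-0.0140)
member 4 (2-3): L=3.2603, (cx,cy)=(0.7199,0.6941)
solve A·x = −loads:
  F[0-1] = -493.9972 N (compression)
  F[0-2] = -1447.5930 N (compression)
  F[1-2] = +508.7607 N (tension)
  F[1-3] = -723.3657 N (compression)
  F[2-3] = -1501.0808 N (compression)
  Rx@0 = +1803.8800 N
  Ry@0 = +342.1883 N
  Ry@2 = +689.5717 N

-1501.081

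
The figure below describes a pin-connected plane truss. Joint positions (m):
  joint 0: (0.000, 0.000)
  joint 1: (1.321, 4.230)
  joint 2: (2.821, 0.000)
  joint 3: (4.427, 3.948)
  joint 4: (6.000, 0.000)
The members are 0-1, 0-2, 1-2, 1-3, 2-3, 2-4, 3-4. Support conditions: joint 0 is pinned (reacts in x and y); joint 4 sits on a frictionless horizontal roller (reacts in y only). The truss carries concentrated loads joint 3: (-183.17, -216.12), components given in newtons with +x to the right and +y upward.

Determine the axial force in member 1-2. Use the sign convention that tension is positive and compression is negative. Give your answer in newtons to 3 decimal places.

N=5 nodes, M=7 members, R=3 reactions → 2N=10, M+R=10
member 0 (0-1): L=4.4315, (cx,cy)=(0.2981,0.9545)
member 1 (0-2): L=2.8210, (cx,cy)=(1.0000,0.0000)
member 2 (1-2): L=4.4881, (cx,cy)=(0.3342,-0.9425)
member 3 (1-3): L=3.1188, (cx,cy)=(0.9959,-0.0904)
member 4 (2-3): L=4.2622, (cx,cy)=(0.3768,0.9263)
member 5 (2-4): L=3.1790, (cx,cy)=(1.0000,0.0000)
member 6 (3-4): L=4.2498, (cx,cy)=(0.3701,-0.9290)
solve A·x = −loads:
  F[0-1] = -185.6245 N (compression)
  F[0-2] = -127.8362 N (compression)
  F[1-2] = +199.7576 N (tension)
  F[1-3] = -122.5986 N (compression)
  F[2-3] = -203.2519 N (compression)
  F[2-4] = +15.5127 N (tension)
  F[3-4] = -41.9113 N (compression)
  Rx@0 = +183.1700 N
  Ry@0 = +177.1853 N
  Ry@4 = +38.9347 N

199.758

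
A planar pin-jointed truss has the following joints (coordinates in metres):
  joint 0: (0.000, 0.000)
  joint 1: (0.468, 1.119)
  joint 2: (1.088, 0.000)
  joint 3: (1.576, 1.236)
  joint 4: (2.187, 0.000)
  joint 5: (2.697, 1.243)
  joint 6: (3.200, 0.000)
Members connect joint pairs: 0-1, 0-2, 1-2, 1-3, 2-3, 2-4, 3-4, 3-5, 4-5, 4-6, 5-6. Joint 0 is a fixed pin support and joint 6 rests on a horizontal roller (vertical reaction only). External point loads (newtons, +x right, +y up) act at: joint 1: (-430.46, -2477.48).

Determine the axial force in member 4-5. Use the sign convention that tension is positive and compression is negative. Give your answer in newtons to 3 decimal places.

230.108

N=7 nodes, M=11 members, R=3 reactions → 2N=14, M+R=14
member 0 (0-1): L=1.2129, (cx,cy)=(0.3858,0.9226)
member 1 (0-2): L=1.0880, (cx,cy)=(1.0000,0.0000)
member 2 (1-2): L=1.2793, (cx,cy)=(0.4846,-0.8747)
member 3 (1-3): L=1.1142, (cx,cy)=(0.9945,0.1050)
member 4 (2-3): L=1.3288, (cx,cy)=(0.3672,0.9301)
member 5 (2-4): L=1.0990, (cx,cy)=(1.0000,0.0000)
member 6 (3-4): L=1.3788, (cx,cy)=(0.4431,-0.8964)
member 7 (3-5): L=1.1210, (cx,cy)=(1.0000,0.0062)
member 8 (4-5): L=1.3436, (cx,cy)=(0.3796,0.9252)
member 9 (4-6): L=1.0130, (cx,cy)=(1.0000,0.0000)
member 10 (5-6): L=1.3409, (cx,cy)=(0.3751,-0.9270)
solve A·x = −loads:
  F[0-1] = -2455.8463 N (compression)
  F[0-2] = +517.1145 N (tension)
  F[1-2] = -287.7351 N (compression)
  F[1-3] = -379.7643 N (compression)
  F[2-3] = +270.5914 N (tension)
  F[2-4] = +278.2939 N (tension)
  F[3-4] = -237.4766 N (compression)
  F[3-5] = -173.0601 N (compression)
  F[4-5] = +230.1080 N (tension)
  F[4-6] = +85.7103 N (tension)
  F[5-6] = -228.4898 N (compression)
  Rx@0 = +430.4600 N
  Ry@0 = +2265.6750 N
  Ry@6 = +211.8050 N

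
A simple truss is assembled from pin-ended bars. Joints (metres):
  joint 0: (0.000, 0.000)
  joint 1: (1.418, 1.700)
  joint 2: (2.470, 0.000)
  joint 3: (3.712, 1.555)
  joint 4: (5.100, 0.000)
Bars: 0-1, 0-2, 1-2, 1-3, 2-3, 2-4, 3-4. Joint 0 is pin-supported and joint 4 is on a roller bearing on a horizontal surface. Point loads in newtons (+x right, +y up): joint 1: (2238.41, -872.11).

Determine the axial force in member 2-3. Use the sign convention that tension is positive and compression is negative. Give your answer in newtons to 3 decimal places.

N=5 nodes, M=7 members, R=3 reactions → 2N=10, M+R=10
member 0 (0-1): L=2.2138, (cx,cy)=(0.6405,0.7679)
member 1 (0-2): L=2.4700, (cx,cy)=(1.0000,0.0000)
member 2 (1-2): L=1.9992, (cx,cy)=(0.5262,-0.8504)
member 3 (1-3): L=2.2986, (cx,cy)=(0.9980,-0.0631)
member 4 (2-3): L=1.9901, (cx,cy)=(0.6241,0.7814)
member 5 (2-4): L=2.6300, (cx,cy)=(1.0000,0.0000)
member 6 (3-4): L=2.0844, (cx,cy)=(0.6659,-0.7460)
solve A·x = −loads:
  F[0-1] = +151.7172 N (tension)
  F[0-2] = +2141.2291 N (tension)
  F[1-2] = -1044.2849 N (compression)
  F[1-3] = -1594.8853 N (compression)
  F[2-3] = +1136.4921 N (tension)
  F[2-4] = +882.4444 N (tension)
  F[3-4] = -1325.1689 N (compression)
  Rx@0 = -2238.4100 N
  Ry@0 = -116.5074 N
  Ry@4 = +988.6174 N

1136.492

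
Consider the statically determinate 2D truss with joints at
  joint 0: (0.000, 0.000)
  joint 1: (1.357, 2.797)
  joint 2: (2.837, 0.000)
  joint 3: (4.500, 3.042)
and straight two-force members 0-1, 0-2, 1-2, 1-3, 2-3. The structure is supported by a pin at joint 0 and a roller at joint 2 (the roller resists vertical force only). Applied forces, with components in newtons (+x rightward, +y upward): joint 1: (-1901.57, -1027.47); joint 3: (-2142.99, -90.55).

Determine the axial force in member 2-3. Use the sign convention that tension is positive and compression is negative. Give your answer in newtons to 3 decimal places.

91.064

N=4 nodes, M=5 members, R=3 reactions → 2N=8, M+R=8
member 0 (0-1): L=3.1088, (cx,cy)=(0.4365,0.8997)
member 1 (0-2): L=2.8370, (cx,cy)=(1.0000,0.0000)
member 2 (1-2): L=3.1644, (cx,cy)=(0.4677,-0.8839)
member 3 (1-3): L=3.1525, (cx,cy)=(0.9970,0.0777)
member 4 (2-3): L=3.4669, (cx,cy)=(0.4797,0.8774)
solve A·x = −loads:
  F[0-1] = -5174.5178 N (compression)
  F[0-2] = -1785.8708 N (compression)
  F[1-2] = +3911.8159 N (tension)
  F[1-3] = -2193.3049 N (compression)
  F[2-3] = +91.0637 N (tension)
  Rx@0 = +4044.5600 N
  Ry@0 = +4655.5297 N
  Ry@2 = -3537.5097 N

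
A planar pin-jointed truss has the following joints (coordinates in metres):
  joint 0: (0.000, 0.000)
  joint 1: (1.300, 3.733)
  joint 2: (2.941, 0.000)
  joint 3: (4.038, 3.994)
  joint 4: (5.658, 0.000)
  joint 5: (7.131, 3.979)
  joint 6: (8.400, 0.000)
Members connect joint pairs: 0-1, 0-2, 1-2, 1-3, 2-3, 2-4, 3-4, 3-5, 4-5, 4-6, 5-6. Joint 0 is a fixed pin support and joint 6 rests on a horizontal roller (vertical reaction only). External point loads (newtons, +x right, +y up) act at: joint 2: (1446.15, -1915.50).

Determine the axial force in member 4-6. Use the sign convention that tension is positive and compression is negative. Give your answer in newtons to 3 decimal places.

N=7 nodes, M=11 members, R=3 reactions → 2N=14, M+R=14
member 0 (0-1): L=3.9529, (cx,cy)=(0.3289,0.9444)
member 1 (0-2): L=2.9410, (cx,cy)=(1.0000,0.0000)
member 2 (1-2): L=4.0778, (cx,cy)=(0.4024,-0.9155)
member 3 (1-3): L=2.7504, (cx,cy)=(0.9955,0.0949)
member 4 (2-3): L=4.1419, (cx,cy)=(0.2649,0.9643)
member 5 (2-4): L=2.7170, (cx,cy)=(1.0000,0.0000)
member 6 (3-4): L=4.3100, (cx,cy)=(0.3759,-0.9267)
member 7 (3-5): L=3.0930, (cx,cy)=(1.0000,-0.0048)
member 8 (4-5): L=4.2429, (cx,cy)=(0.3472,0.9378)
member 9 (4-6): L=2.7420, (cx,cy)=(1.0000,0.0000)
member 10 (5-6): L=4.1765, (cx,cy)=(0.3038,-0.9527)
solve A·x = −loads:
  F[0-1] = -1318.1718 N (compression)
  F[0-2] = +1879.6622 N (tension)
  F[1-2] = +1261.8003 N (tension)
  F[1-3] = -945.5609 N (compression)
  F[2-3] = +788.5418 N (tension)
  F[2-4] = +732.4458 N (tension)
  F[3-4] = -721.3064 N (compression)
  F[3-5] = -461.3362 N (compression)
  F[4-5] = +712.7466 N (tension)
  F[4-6] = +213.8876 N (tension)
  F[5-6] = -703.9342 N (compression)
  Rx@0 = -1446.1500 N
  Ry@0 = +1244.8470 N
  Ry@6 = +670.6530 N

213.888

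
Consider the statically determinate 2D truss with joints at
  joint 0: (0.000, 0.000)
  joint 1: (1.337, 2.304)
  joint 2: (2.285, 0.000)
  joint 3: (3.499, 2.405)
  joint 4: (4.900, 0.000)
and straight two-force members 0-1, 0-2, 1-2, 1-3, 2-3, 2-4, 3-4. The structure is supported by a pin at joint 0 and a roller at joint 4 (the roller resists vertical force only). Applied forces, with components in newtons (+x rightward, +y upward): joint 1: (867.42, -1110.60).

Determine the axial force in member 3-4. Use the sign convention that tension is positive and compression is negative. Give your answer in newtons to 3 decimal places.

N=5 nodes, M=7 members, R=3 reactions → 2N=10, M+R=10
member 0 (0-1): L=2.6638, (cx,cy)=(0.5019,0.8649)
member 1 (0-2): L=2.2850, (cx,cy)=(1.0000,0.0000)
member 2 (1-2): L=2.4914, (cx,cy)=(0.3805,-0.9248)
member 3 (1-3): L=2.1644, (cx,cy)=(0.9989,0.0467)
member 4 (2-3): L=2.6940, (cx,cy)=(0.4506,0.8927)
member 5 (2-4): L=2.6150, (cx,cy)=(1.0000,0.0000)
member 6 (3-4): L=2.7833, (cx,cy)=(0.5034,-0.8641)
solve A·x = −loads:
  F[0-1] = -462.1240 N (compression)
  F[0-2] = +1099.3642 N (tension)
  F[1-2] = -808.7152 N (compression)
  F[1-3] = -792.5053 N (compression)
  F[2-3] = +837.7628 N (tension)
  F[2-4] = +414.1249 N (tension)
  F[3-4] = -822.7257 N (compression)
  Rx@0 = -867.4200 N
  Ry@0 = +399.7004 N
  Ry@4 = +710.8996 N

-822.726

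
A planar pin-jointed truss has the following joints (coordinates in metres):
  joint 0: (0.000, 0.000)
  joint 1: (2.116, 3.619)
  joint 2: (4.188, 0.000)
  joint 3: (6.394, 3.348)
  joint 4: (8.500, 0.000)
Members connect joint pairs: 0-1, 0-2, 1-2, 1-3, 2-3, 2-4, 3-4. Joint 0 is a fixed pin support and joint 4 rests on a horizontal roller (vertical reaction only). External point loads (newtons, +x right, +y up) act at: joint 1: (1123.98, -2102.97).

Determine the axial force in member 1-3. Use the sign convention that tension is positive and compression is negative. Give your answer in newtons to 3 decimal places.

N=5 nodes, M=7 members, R=3 reactions → 2N=10, M+R=10
member 0 (0-1): L=4.1922, (cx,cy)=(0.5047,0.8633)
member 1 (0-2): L=4.1880, (cx,cy)=(1.0000,0.0000)
member 2 (1-2): L=4.1702, (cx,cy)=(0.4969,-0.8678)
member 3 (1-3): L=4.2866, (cx,cy)=(0.9980,-0.0632)
member 4 (2-3): L=4.0094, (cx,cy)=(0.5502,0.8350)
member 5 (2-4): L=4.3120, (cx,cy)=(1.0000,0.0000)
member 6 (3-4): L=3.9553, (cx,cy)=(0.5325,-0.8465)
solve A·x = −loads:
  F[0-1] = -1275.2739 N (compression)
  F[0-2] = +1767.6692 N (tension)
  F[1-2] = -1064.2489 N (compression)
  F[1-3] = -1241.3677 N (compression)
  F[2-3] = +1106.0507 N (tension)
  F[2-4] = +630.3324 N (tension)
  F[3-4] = -1183.8314 N (compression)
  Rx@0 = -1123.9800 N
  Ry@0 = +1100.9032 N
  Ry@4 = +1002.0668 N

-1241.368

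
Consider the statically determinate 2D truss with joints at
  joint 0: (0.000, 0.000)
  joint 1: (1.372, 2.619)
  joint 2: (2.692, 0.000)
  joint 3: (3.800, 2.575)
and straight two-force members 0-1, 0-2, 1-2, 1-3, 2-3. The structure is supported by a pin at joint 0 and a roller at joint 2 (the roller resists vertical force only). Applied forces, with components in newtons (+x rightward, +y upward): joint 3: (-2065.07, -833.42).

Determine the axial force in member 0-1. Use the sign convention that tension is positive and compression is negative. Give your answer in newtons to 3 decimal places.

-1842.706

N=4 nodes, M=5 members, R=3 reactions → 2N=8, M+R=8
member 0 (0-1): L=2.9566, (cx,cy)=(0.4640,0.8858)
member 1 (0-2): L=2.6920, (cx,cy)=(1.0000,0.0000)
member 2 (1-2): L=2.9328, (cx,cy)=(0.4501,-0.8930)
member 3 (1-3): L=2.4284, (cx,cy)=(0.9998,-0.0181)
member 4 (2-3): L=2.8033, (cx,cy)=(0.3953,0.9186)
solve A·x = −loads:
  F[0-1] = -1842.7060 N (compression)
  F[0-2] = -1209.9717 N (compression)
  F[1-2] = +1862.2542 N (tension)
  F[1-3] = -1693.5312 N (compression)
  F[2-3] = -940.7046 N (compression)
  Rx@0 = +2065.0700 N
  Ry@0 = +1632.2904 N
  Ry@2 = -798.8704 N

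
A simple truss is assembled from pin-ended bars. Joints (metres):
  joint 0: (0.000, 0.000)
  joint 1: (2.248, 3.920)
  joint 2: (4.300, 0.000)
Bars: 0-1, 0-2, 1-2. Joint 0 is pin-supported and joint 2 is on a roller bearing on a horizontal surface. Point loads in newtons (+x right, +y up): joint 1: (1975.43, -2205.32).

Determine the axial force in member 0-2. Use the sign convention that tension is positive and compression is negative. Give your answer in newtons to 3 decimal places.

N=3 nodes, M=3 members, R=3 reactions → 2N=6, M+R=6
member 0 (0-1): L=4.5188, (cx,cy)=(0.4975,0.8675)
member 1 (0-2): L=4.3000, (cx,cy)=(1.0000,0.0000)
member 2 (1-2): L=4.4246, (cx,cy)=(0.4638,-0.8860)
solve A·x = −loads:
  F[0-1] = +862.7961 N (tension)
  F[0-2] = +1546.2123 N (tension)
  F[1-2] = -3334.0031 N (compression)
  Rx@0 = -1975.4300 N
  Ry@0 = -748.4579 N
  Ry@2 = +2953.7779 N

1546.212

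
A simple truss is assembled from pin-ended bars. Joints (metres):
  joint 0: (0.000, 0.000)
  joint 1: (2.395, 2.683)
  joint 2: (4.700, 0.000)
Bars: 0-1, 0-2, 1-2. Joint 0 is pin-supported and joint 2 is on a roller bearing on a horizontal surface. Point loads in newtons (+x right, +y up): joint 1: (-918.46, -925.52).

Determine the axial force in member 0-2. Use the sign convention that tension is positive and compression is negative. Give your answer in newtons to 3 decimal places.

-45.260

N=3 nodes, M=3 members, R=3 reactions → 2N=6, M+R=6
member 0 (0-1): L=3.5965, (cx,cy)=(0.6659,0.7460)
member 1 (0-2): L=4.7000, (cx,cy)=(1.0000,0.0000)
member 2 (1-2): L=3.5372, (cx,cy)=(0.6517,-0.7585)
solve A·x = −loads:
  F[0-1] = -1311.2429 N (compression)
  F[0-2] = -45.2602 N (compression)
  F[1-2] = +69.4545 N (tension)
  Rx@0 = +918.4600 N
  Ry@0 = +978.2025 N
  Ry@2 = -52.6825 N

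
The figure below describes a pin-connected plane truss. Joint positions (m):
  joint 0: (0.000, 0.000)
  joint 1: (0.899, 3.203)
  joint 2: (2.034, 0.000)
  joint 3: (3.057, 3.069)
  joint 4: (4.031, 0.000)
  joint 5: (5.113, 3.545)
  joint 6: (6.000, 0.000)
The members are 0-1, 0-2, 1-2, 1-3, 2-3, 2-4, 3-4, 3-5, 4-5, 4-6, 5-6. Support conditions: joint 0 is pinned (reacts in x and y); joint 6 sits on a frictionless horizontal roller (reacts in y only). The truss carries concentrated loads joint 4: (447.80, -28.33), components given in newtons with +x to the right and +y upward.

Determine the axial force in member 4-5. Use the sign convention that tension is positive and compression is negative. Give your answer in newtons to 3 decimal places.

22.653

N=7 nodes, M=11 members, R=3 reactions → 2N=14, M+R=14
member 0 (0-1): L=3.3268, (cx,cy)=(0.2702,0.9628)
member 1 (0-2): L=2.0340, (cx,cy)=(1.0000,0.0000)
member 2 (1-2): L=3.3982, (cx,cy)=(0.3340,-0.9426)
member 3 (1-3): L=2.1622, (cx,cy)=(0.9981,-0.0620)
member 4 (2-3): L=3.2350, (cx,cy)=(0.3162,0.9487)
member 5 (2-4): L=1.9970, (cx,cy)=(1.0000,0.0000)
member 6 (3-4): L=3.2199, (cx,cy)=(0.3025,-0.9531)
member 7 (3-5): L=2.1104, (cx,cy)=(0.9742,0.2256)
member 8 (4-5): L=3.7064, (cx,cy)=(0.2919,0.9564)
member 9 (4-6): L=1.9690, (cx,cy)=(1.0000,0.0000)
member 10 (5-6): L=3.6543, (cx,cy)=(0.2427,-0.9701)
solve A·x = −loads:
  F[0-1] = -9.6562 N (compression)
  F[0-2] = +450.4094 N (tension)
  F[1-2] = +10.2611 N (tension)
  F[1-3] = -6.0483 N (compression)
  F[2-3] = -10.1950 N (compression)
  F[2-4] = +457.0606 N (tension)
  F[3-4] = +6.9909 N (tension)
  F[3-5] = -11.6762 N (compression)
  F[4-5] = +22.6534 N (tension)
  F[4-6] = +4.7623 N (tension)
  F[5-6] = -19.6198 N (compression)
  Rx@0 = -447.8000 N
  Ry@0 = +9.2970 N
  Ry@6 = +19.0330 N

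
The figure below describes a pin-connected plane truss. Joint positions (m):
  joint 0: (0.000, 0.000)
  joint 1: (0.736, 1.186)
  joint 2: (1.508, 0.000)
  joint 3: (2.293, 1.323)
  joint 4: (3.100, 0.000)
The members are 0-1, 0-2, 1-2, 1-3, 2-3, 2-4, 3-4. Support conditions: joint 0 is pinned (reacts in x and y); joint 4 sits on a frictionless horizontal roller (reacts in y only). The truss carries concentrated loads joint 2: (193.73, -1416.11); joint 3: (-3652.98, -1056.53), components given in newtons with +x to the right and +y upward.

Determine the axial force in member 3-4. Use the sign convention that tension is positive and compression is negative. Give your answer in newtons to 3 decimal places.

103.826

N=5 nodes, M=7 members, R=3 reactions → 2N=10, M+R=10
member 0 (0-1): L=1.3958, (cx,cy)=(0.5273,0.8497)
member 1 (0-2): L=1.5080, (cx,cy)=(1.0000,0.0000)
member 2 (1-2): L=1.4151, (cx,cy)=(0.5455,-0.8381)
member 3 (1-3): L=1.5630, (cx,cy)=(0.9962,0.0877)
member 4 (2-3): L=1.5384, (cx,cy)=(0.5103,0.8600)
member 5 (2-4): L=1.5920, (cx,cy)=(1.0000,0.0000)
member 6 (3-4): L=1.5497, (cx,cy)=(0.5207,-0.8537)
solve A·x = −loads:
  F[0-1] = -3014.3864 N (compression)
  F[0-2] = -1869.7896 N (compression)
  F[1-2] = +2732.7042 N (tension)
  F[1-3] = -3092.1462 N (compression)
  F[2-3] = -1016.4312 N (compression)
  F[2-4] = -54.0667 N (compression)
  F[3-4] = +103.8256 N (tension)
  Rx@0 = +3459.2500 N
  Ry@0 = +2561.2772 N
  Ry@4 = -88.6372 N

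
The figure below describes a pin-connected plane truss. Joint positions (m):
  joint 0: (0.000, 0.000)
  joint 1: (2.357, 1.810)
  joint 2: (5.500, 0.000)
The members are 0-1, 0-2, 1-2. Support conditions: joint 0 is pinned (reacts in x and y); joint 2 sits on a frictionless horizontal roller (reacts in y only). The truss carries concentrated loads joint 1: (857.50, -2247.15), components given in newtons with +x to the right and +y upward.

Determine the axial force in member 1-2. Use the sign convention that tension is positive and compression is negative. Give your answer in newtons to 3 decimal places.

N=3 nodes, M=3 members, R=3 reactions → 2N=6, M+R=6
member 0 (0-1): L=2.9718, (cx,cy)=(0.7931,0.6091)
member 1 (0-2): L=5.5000, (cx,cy)=(1.0000,0.0000)
member 2 (1-2): L=3.6269, (cx,cy)=(0.8666,-0.4990)
solve A·x = −loads:
  F[0-1] = -1645.0736 N (compression)
  F[0-2] = +2162.2475 N (tension)
  F[1-2] = -2495.1634 N (compression)
  Rx@0 = -857.5000 N
  Ry@0 = +1001.9486 N
  Ry@2 = +1245.2014 N

-2495.163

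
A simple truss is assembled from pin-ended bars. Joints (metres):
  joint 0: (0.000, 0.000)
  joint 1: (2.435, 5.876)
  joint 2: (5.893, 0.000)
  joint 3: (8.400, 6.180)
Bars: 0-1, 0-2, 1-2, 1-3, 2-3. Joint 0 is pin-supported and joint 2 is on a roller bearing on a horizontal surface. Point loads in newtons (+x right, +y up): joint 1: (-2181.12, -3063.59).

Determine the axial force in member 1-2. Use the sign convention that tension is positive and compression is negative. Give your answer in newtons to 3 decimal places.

N=4 nodes, M=5 members, R=3 reactions → 2N=8, M+R=8
member 0 (0-1): L=6.3606, (cx,cy)=(0.3828,0.9238)
member 1 (0-2): L=5.8930, (cx,cy)=(1.0000,0.0000)
member 2 (1-2): L=6.8180, (cx,cy)=(0.5072,-0.8618)
member 3 (1-3): L=5.9727, (cx,cy)=(0.9987,0.0509)
member 4 (2-3): L=6.6691, (cx,cy)=(0.3759,0.9267)
solve A·x = −loads:
  F[0-1] = -4300.1219 N (compression)
  F[0-2] = -534.9108 N (compression)
  F[1-2] = +1054.6623 N (tension)
  F[1-3] = +0.0000 N (tension)
  F[2-3] = +0.0000 N (tension)
  Rx@0 = +2181.1200 N
  Ry@0 = +3972.5361 N
  Ry@2 = -908.9461 N

1054.662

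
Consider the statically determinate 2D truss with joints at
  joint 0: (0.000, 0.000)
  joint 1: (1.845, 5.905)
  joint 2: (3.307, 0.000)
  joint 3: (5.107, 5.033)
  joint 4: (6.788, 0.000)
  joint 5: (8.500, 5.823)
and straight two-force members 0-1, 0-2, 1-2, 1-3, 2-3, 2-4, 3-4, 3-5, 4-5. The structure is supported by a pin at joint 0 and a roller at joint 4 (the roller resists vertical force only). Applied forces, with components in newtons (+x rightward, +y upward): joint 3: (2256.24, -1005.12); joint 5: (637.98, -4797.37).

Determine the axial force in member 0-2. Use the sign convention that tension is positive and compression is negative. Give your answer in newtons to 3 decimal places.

1900.258

N=6 nodes, M=9 members, R=3 reactions → 2N=12, M+R=12
member 0 (0-1): L=6.1865, (cx,cy)=(0.2982,0.9545)
member 1 (0-2): L=3.3070, (cx,cy)=(1.0000,0.0000)
member 2 (1-2): L=6.0833, (cx,cy)=(0.2403,-0.9707)
member 3 (1-3): L=3.3765, (cx,cy)=(0.9661,-0.2583)
member 4 (2-3): L=5.3452, (cx,cy)=(0.3368,0.9416)
member 5 (2-4): L=3.4810, (cx,cy)=(1.0000,0.0000)
member 6 (3-4): L=5.3063, (cx,cy)=(0.3168,-0.9485)
member 7 (3-5): L=3.4838, (cx,cy)=(0.9739,0.2268)
member 8 (4-5): L=6.0695, (cx,cy)=(0.2821,0.9594)
solve A·x = −loads:
  F[0-1] = +3332.8824 N (tension)
  F[0-2] = +1900.2579 N (tension)
  F[1-2] = -3802.6804 N (compression)
  F[1-3] = +1974.8535 N (tension)
  F[2-3] = +3920.1923 N (tension)
  F[2-4] = -333.7708 N (compression)
  F[3-4] = -3873.8720 N (compression)
  F[3-5] = +2257.7840 N (tension)
  F[4-5] = -5534.0751 N (compression)
  Rx@0 = -2894.2200 N
  Ry@0 = -3181.2175 N
  Ry@4 = +8983.7075 N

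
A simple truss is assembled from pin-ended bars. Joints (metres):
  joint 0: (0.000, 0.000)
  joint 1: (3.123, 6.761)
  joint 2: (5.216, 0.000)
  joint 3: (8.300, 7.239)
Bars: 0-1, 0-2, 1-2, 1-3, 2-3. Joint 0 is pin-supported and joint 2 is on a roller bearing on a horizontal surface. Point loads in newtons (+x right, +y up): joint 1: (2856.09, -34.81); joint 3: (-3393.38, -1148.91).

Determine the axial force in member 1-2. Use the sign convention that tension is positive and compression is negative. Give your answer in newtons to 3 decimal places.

29.484

N=4 nodes, M=5 members, R=3 reactions → 2N=8, M+R=8
member 0 (0-1): L=7.4474, (cx,cy)=(0.4193,0.9078)
member 1 (0-2): L=5.2160, (cx,cy)=(1.0000,0.0000)
member 2 (1-2): L=7.0776, (cx,cy)=(0.2957,-0.9553)
member 3 (1-3): L=5.1990, (cx,cy)=(0.9958,0.0919)
member 4 (2-3): L=7.8686, (cx,cy)=(0.3919,0.9200)
solve A·x = −loads:
  F[0-1] = -376.8072 N (compression)
  F[0-2] = -379.2800 N (compression)
  F[1-2] = +29.4841 N (tension)
  F[1-3] = -3035.6767 N (compression)
  F[2-3] = -945.4536 N (compression)
  Rx@0 = +537.2900 N
  Ry@0 = +342.0767 N
  Ry@2 = +841.6433 N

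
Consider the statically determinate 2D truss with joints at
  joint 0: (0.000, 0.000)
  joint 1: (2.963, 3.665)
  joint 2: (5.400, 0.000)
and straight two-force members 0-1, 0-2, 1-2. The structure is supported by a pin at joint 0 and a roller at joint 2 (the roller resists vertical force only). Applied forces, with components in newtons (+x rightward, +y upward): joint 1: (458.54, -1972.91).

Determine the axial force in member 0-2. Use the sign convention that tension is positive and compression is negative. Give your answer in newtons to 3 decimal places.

N=3 nodes, M=3 members, R=3 reactions → 2N=6, M+R=6
member 0 (0-1): L=4.7129, (cx,cy)=(0.6287,0.7776)
member 1 (0-2): L=5.4000, (cx,cy)=(1.0000,0.0000)
member 2 (1-2): L=4.4013, (cx,cy)=(0.5537,-0.8327)
solve A·x = −loads:
  F[0-1] = -744.7493 N (compression)
  F[0-2] = +926.7621 N (tension)
  F[1-2] = -1673.7512 N (compression)
  Rx@0 = -458.5400 N
  Ry@0 = +579.1542 N
  Ry@2 = +1393.7558 N

926.762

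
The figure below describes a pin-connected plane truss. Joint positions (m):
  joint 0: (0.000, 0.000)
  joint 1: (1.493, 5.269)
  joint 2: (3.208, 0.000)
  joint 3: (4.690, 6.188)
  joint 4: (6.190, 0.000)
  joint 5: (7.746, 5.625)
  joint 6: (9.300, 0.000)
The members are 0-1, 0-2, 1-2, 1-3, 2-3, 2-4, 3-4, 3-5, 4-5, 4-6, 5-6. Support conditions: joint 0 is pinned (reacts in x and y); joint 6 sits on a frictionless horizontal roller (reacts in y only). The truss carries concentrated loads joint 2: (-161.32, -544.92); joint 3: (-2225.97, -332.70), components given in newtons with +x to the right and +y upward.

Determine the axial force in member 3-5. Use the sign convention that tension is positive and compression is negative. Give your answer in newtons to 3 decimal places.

N=7 nodes, M=11 members, R=3 reactions → 2N=14, M+R=14
member 0 (0-1): L=5.4764, (cx,cy)=(0.2726,0.9621)
member 1 (0-2): L=3.2080, (cx,cy)=(1.0000,0.0000)
member 2 (1-2): L=5.5411, (cx,cy)=(0.3095,-0.9509)
member 3 (1-3): L=3.3265, (cx,cy)=(0.9611,0.2763)
member 4 (2-3): L=6.3630, (cx,cy)=(0.2329,0.9725)
member 5 (2-4): L=2.9820, (cx,cy)=(1.0000,0.0000)
member 6 (3-4): L=6.3672, (cx,cy)=(0.2356,-0.9719)
member 7 (3-5): L=3.1074, (cx,cy)=(0.9835,-0.1812)
member 8 (4-5): L=5.8362, (cx,cy)=(0.2666,0.9638)
member 9 (4-6): L=3.1100, (cx,cy)=(1.0000,0.0000)
member 10 (5-6): L=5.8357, (cx,cy)=(0.2663,-0.9639)
solve A·x = −loads:
  F[0-1] = -2081.8363 N (compression)
  F[0-2] = -1819.7350 N (compression)
  F[1-2] = +1769.2944 N (tension)
  F[1-3] = -1160.3223 N (compression)
  F[2-3] = -1169.6649 N (compression)
  F[2-4] = -838.3813 N (compression)
  F[3-4] = +1045.7232 N (tension)
  F[3-5] = +601.9906 N (tension)
  F[4-5] = -1054.4573 N (compression)
  F[4-6] = -310.8991 N (compression)
  F[5-6] = +1167.5147 N (tension)
  Rx@0 = +2387.2900 N
  Ry@0 = +2002.9787 N
  Ry@6 = -1125.3587 N

601.991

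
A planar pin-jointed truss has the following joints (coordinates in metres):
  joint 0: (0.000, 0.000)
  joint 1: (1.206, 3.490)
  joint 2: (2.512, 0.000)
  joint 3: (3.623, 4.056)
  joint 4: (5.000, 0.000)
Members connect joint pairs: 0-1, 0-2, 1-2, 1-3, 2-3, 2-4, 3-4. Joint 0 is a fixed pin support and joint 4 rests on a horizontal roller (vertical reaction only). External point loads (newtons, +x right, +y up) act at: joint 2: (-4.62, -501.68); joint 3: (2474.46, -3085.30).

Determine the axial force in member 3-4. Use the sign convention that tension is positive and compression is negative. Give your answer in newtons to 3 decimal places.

-4746.911

N=5 nodes, M=7 members, R=3 reactions → 2N=10, M+R=10
member 0 (0-1): L=3.6925, (cx,cy)=(0.3266,0.9452)
member 1 (0-2): L=2.5120, (cx,cy)=(1.0000,0.0000)
member 2 (1-2): L=3.7264, (cx,cy)=(0.3505,-0.9366)
member 3 (1-3): L=2.4824, (cx,cy)=(0.9737,0.2280)
member 4 (2-3): L=4.2054, (cx,cy)=(0.2642,0.9645)
member 5 (2-4): L=2.4880, (cx,cy)=(1.0000,0.0000)
member 6 (3-4): L=4.2834, (cx,cy)=(0.3215,-0.9469)
solve A·x = −loads:
  F[0-1] = +960.6358 N (tension)
  F[0-2] = +2156.0884 N (tension)
  F[1-2] = -819.2082 N (compression)
  F[1-3] = +617.1198 N (tension)
  F[2-3] = +1315.6697 N (tension)
  F[2-4] = +1526.0169 N (tension)
  F[3-4] = -4746.9108 N (compression)
  Rx@0 = -2469.8400 N
  Ry@0 = -907.9544 N
  Ry@4 = +4494.9344 N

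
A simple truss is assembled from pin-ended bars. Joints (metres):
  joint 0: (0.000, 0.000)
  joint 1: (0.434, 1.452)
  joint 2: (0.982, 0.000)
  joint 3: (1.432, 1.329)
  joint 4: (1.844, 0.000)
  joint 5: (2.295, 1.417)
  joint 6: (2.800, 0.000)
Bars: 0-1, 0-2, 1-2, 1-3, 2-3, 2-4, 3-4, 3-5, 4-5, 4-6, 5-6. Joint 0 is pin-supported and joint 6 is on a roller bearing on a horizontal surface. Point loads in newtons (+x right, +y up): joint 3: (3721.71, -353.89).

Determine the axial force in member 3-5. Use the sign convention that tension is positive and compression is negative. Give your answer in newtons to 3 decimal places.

-1365.005

N=7 nodes, M=11 members, R=3 reactions → 2N=14, M+R=14
member 0 (0-1): L=1.5155, (cx,cy)=(0.2864,0.9581)
member 1 (0-2): L=0.9820, (cx,cy)=(1.0000,0.0000)
member 2 (1-2): L=1.5520, (cx,cy)=(0.3531,-0.9356)
member 3 (1-3): L=1.0056, (cx,cy)=(0.9925,-0.1223)
member 4 (2-3): L=1.4031, (cx,cy)=(0.3207,0.9472)
member 5 (2-4): L=0.8620, (cx,cy)=(1.0000,0.0000)
member 6 (3-4): L=1.3914, (cx,cy)=(0.2961,-0.9552)
member 7 (3-5): L=0.8675, (cx,cy)=(0.9948,0.1014)
member 8 (4-5): L=1.4870, (cx,cy)=(0.3033,0.9529)
member 9 (4-6): L=0.9560, (cx,cy)=(1.0000,0.0000)
member 10 (5-6): L=1.5043, (cx,cy)=(0.3357,-0.9420)
solve A·x = −loads:
  F[0-1] = +1663.2453 N (tension)
  F[0-2] = +3245.3913 N (tension)
  F[1-2] = -1852.2000 N (compression)
  F[1-3] = +1138.8826 N (tension)
  F[2-3] = +1829.5351 N (tension)
  F[2-4] = +2004.6218 N (tension)
  F[3-4] = -2183.8793 N (compression)
  F[3-5] = -1365.0052 N (compression)
  F[4-5] = +2189.0497 N (tension)
  F[4-6] = +694.0534 N (tension)
  F[5-6] = -2067.4524 N (compression)
  Rx@0 = -3721.7100 N
  Ry@0 = -1593.5825 N
  Ry@6 = +1947.4725 N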